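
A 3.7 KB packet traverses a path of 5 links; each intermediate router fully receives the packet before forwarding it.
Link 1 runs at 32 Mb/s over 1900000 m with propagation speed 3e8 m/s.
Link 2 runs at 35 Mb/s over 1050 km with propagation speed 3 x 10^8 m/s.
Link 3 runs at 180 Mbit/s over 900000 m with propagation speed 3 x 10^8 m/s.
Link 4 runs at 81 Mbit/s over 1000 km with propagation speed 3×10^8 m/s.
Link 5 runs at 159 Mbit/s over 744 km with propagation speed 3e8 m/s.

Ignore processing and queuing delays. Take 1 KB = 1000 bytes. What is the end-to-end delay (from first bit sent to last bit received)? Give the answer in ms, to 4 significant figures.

21.13 ms

L = 29600 bits.
Transmission delays (L/R per hop): 0.925, 0.845714, 0.164444, 0.365432, 0.186164 ms; sum = 2.48675 ms.
Propagation delays (d/s per hop): 6.33333, 3.5, 3, 3.33333, 2.48 ms; sum = 18.6467 ms.
End-to-end = 21.13 ms.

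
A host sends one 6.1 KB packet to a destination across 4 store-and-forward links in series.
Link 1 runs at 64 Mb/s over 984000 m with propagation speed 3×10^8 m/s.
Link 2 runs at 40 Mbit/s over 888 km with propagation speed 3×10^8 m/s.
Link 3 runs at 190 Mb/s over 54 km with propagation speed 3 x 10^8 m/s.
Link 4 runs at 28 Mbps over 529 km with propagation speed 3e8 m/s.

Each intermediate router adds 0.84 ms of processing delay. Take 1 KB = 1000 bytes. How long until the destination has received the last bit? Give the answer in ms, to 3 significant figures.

L = 48800 bits.
Transmission delays (L/R per hop): 0.7625, 1.22, 0.256842, 1.74286 ms; sum = 3.9822 ms.
Propagation delays (d/s per hop): 3.28, 2.96, 0.18, 1.76333 ms; sum = 8.18333 ms.
Processing at 3 router(s): 3 × 0.84 ms = 2.52 ms.
End-to-end = 14.7 ms.

14.7 ms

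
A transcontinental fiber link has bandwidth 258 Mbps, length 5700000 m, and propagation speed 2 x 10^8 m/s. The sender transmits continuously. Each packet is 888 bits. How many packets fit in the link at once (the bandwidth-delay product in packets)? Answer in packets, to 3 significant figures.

Propagation delay = 5700000 / 200000000 = 0.0285 s.
BDP = R × t_prop = 258000000 × 0.0285 = 7353000 bits.
In packets of 888 bits: 8280 packets.

8280 packets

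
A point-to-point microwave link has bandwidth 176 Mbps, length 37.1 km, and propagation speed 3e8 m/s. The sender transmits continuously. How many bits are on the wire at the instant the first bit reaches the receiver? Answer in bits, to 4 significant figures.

Propagation delay = 37100 / 300000000 = 0.000123667 s.
BDP = R × t_prop = 176000000 × 0.000123667 = 21765.3 bits.

21770 bits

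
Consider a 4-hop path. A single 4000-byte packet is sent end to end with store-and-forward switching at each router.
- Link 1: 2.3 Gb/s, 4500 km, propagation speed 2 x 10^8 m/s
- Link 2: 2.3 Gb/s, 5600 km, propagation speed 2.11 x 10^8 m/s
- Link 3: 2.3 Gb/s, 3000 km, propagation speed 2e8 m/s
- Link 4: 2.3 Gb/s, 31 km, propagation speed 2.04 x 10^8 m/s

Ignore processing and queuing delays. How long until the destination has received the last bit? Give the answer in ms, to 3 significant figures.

64.2 ms

L = 4000 × 8 = 32000 bits.
Transmission delay per hop = L/R = 32000/2300000000 = 0.013913 ms; 4 hops → 0.0556522 ms.
Propagation delays (d/s per hop): 22.5, 26.5403, 15, 0.151961 ms; sum = 64.1922 ms.
End-to-end = 64.2 ms.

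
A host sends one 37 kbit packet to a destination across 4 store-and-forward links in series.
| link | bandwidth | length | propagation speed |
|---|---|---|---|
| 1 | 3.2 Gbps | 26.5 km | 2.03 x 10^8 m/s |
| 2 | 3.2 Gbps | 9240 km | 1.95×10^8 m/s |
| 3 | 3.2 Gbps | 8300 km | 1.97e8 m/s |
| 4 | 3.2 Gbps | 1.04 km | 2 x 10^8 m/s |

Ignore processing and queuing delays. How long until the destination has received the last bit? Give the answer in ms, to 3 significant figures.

89.7 ms

L = 37000 bits.
Transmission delay per hop = L/R = 37000/3200000000 = 0.0115625 ms; 4 hops → 0.04625 ms.
Propagation delays (d/s per hop): 0.130542, 47.3846, 42.132, 0.0052 ms; sum = 89.6523 ms.
End-to-end = 89.7 ms.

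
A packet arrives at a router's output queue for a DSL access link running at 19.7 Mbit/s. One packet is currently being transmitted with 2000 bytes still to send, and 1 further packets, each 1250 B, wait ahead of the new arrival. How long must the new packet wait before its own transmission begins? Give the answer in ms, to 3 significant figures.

1.32 ms

Each queued packet: L/R = 10000/19700000 = 0.507614 ms.
1 queued → 0.507614 ms.
Plus remaining 16000 bits of current packet: 0.812183 ms.
Queuing delay = 1.32 ms.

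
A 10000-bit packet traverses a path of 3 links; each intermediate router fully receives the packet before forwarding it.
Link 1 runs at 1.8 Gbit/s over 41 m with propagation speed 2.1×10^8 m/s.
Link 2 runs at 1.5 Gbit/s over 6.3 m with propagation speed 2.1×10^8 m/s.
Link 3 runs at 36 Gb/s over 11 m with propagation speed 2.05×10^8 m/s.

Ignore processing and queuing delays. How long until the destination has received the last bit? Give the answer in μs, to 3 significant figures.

12.8 μs

Transmission delays (L/R per hop): 5.55556, 6.66667, 0.277778 μs; sum = 12.5 μs.
Propagation delays (d/s per hop): 0.195238, 0.03, 0.0536585 μs; sum = 0.278897 μs.
End-to-end = 12.8 μs.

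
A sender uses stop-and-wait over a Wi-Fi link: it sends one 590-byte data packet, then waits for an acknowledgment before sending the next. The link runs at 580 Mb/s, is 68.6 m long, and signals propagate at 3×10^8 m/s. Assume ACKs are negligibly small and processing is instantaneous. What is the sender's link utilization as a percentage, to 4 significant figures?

94.68 %

t_tx = L/R = 4720/580000000 = 8.13793e-06 s.
t_prop = 68.6/300000000 = 2.28667e-07 s; RTT = 4.57333e-07 s.
Cycle = t_tx + RTT = 8.59526e-06 s.
Utilization = t_tx / cycle = 8.13793e-06/8.59526e-06 = 94.68 %.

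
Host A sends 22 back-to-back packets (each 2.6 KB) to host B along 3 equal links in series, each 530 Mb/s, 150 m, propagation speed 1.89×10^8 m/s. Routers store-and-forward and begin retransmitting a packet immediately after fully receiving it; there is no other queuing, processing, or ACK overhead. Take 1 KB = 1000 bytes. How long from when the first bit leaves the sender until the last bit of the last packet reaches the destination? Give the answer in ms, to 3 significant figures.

Per-hop transmission t_tx = L/R = 20800/530000000 = 0.0392453 ms.
Per-hop propagation t_prop = 150/189000000 = 0.000793651 ms.
Pipeline fill: first packet needs 3·t_tx to clear all hops; remaining 21 packets each add one t_tx.
Total = (3+22-1)·t_tx + 3·t_prop = 24·0.0392453 + 3·0.000793651 = 0.944 ms.

0.944 ms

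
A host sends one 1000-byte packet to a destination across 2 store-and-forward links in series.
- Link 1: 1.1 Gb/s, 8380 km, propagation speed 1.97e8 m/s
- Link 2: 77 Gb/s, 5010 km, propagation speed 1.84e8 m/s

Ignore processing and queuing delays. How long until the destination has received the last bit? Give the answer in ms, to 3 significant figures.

L = 1000 × 8 = 8000 bits.
Transmission delays (L/R per hop): 0.00727273, 0.000103896 ms; sum = 0.00737662 ms.
Propagation delays (d/s per hop): 42.5381, 27.2283 ms; sum = 69.7663 ms.
End-to-end = 69.8 ms.

69.8 ms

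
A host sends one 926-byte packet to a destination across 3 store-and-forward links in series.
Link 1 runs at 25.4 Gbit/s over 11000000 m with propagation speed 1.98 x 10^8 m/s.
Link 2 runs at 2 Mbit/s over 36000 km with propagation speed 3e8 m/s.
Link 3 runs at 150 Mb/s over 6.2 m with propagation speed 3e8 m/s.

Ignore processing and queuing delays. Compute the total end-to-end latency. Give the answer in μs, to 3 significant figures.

L = 926 × 8 = 7408 bits.
Transmission delays (L/R per hop): 0.291654, 3704, 49.3867 μs; sum = 3753.68 μs.
Propagation delays (d/s per hop): 55555.6, 120000, 0.0206667 μs; sum = 175556 μs.
End-to-end = 179000 μs.

179000 μs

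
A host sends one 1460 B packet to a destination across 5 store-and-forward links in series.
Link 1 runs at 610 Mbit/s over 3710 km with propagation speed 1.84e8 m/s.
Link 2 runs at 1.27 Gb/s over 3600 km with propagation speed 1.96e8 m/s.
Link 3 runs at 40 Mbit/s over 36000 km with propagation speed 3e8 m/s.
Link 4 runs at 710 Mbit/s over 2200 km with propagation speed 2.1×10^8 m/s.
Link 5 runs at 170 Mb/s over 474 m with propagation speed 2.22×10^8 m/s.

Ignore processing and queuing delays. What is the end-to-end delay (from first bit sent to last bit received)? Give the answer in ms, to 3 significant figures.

169 ms

L = 1460 × 8 = 11680 bits.
Transmission delays (L/R per hop): 0.0191475, 0.00919685, 0.292, 0.0164507, 0.0687059 ms; sum = 0.405501 ms.
Propagation delays (d/s per hop): 20.163, 18.3673, 120, 10.4762, 0.00213514 ms; sum = 169.009 ms.
End-to-end = 169 ms.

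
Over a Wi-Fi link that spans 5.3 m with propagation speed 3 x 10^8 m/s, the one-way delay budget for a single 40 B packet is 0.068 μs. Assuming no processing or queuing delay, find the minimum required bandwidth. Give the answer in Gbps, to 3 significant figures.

L = 320 bits.
Propagation delay = 5.3 / 300000000 = 0.0176667 μs.
Transmission budget = 0.068 − 0.0176667 = 0.0503333 μs.
R ≥ L / t_tx = 320 bits / 5.03333e-08 s = 6.36 Gbps.

6.36 Gbps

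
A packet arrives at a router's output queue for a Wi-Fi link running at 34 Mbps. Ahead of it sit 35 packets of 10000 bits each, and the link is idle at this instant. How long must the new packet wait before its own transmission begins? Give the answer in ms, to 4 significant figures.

Each queued packet: L/R = 10000/34000000 = 0.294118 ms.
35 queued → 10.2941 ms.
Queuing delay = 10.29 ms.

10.29 ms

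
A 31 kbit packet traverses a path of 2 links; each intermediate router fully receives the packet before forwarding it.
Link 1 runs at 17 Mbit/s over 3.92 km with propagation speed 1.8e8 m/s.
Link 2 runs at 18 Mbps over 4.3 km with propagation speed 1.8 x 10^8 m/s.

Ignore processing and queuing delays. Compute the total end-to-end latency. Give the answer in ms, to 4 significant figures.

L = 31000 bits.
Transmission delays (L/R per hop): 1.82353, 1.72222 ms; sum = 3.54575 ms.
Propagation delays (d/s per hop): 0.0217778, 0.0238889 ms; sum = 0.0456667 ms.
End-to-end = 3.591 ms.

3.591 ms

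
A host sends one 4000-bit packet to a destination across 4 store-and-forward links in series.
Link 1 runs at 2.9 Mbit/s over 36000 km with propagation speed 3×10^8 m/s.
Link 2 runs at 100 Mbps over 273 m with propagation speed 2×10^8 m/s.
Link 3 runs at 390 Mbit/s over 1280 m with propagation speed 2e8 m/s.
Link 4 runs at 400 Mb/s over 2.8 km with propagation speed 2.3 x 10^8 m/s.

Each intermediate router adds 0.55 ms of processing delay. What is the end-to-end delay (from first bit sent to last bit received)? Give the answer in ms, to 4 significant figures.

123.1 ms

Transmission delays (L/R per hop): 1.37931, 0.04, 0.0102564, 0.01 ms; sum = 1.43957 ms.
Propagation delays (d/s per hop): 120, 0.001365, 0.0064, 0.0121739 ms; sum = 120.02 ms.
Processing at 3 router(s): 3 × 0.55 ms = 1.65 ms.
End-to-end = 123.1 ms.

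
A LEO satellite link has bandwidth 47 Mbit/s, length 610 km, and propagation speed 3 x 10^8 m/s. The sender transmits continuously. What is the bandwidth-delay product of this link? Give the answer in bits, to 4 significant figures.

95570 bits

Propagation delay = 610000 / 300000000 = 0.00203333 s.
BDP = R × t_prop = 47000000 × 0.00203333 = 95566.7 bits.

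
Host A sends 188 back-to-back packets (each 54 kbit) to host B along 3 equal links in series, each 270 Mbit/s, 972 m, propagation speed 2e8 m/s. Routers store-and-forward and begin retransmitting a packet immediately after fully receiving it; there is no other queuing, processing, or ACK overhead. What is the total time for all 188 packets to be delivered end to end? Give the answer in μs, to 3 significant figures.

38000 μs

Per-hop transmission t_tx = L/R = 54000/270000000 = 200 μs.
Per-hop propagation t_prop = 972/200000000 = 4.86 μs.
Pipeline fill: first packet needs 3·t_tx to clear all hops; remaining 187 packets each add one t_tx.
Total = (3+188-1)·t_tx + 3·t_prop = 190·200 + 3·4.86 = 38000 μs.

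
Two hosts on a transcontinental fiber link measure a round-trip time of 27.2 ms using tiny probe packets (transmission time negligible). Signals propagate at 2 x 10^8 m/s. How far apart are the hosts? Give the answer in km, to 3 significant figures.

One-way propagation = RTT/2 = 13.6 ms.
d = s × t = 200000000 × 0.0136 = 2720 km.

2720 km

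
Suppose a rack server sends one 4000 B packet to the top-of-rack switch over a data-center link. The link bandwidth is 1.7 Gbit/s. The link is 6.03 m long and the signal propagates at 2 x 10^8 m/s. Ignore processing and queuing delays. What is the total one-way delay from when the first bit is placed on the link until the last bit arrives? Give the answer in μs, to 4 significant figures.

L = 4000 × 8 = 32000 bits.
Transmission delay = L/R = 32000 / 1700000000 = 18.8235 μs.
Propagation delay = d/s = 6.03 m / 200000000 m/s = 0.03015 μs.
Total = 18.85 μs.

18.85 μs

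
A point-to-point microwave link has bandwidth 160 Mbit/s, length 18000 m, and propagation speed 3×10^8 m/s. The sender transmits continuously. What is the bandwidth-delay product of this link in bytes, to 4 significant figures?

Propagation delay = 18000 / 300000000 = 6e-05 s.
BDP = R × t_prop = 160000000 × 6e-05 = 9600 bits.
In bytes: 9600/8 = 1200 bytes.

1200 bytes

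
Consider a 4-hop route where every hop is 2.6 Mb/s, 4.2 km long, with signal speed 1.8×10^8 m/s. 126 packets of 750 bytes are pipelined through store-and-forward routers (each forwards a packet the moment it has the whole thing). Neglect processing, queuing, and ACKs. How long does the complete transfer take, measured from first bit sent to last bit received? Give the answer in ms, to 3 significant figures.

298 ms

Per-hop transmission t_tx = L/R = 6000/2600000 = 2.30769 ms.
Per-hop propagation t_prop = 4200/180000000 = 0.0233333 ms.
Pipeline fill: first packet needs 4·t_tx to clear all hops; remaining 125 packets each add one t_tx.
Total = (4+126-1)·t_tx + 4·t_prop = 129·2.30769 + 4·0.0233333 = 298 ms.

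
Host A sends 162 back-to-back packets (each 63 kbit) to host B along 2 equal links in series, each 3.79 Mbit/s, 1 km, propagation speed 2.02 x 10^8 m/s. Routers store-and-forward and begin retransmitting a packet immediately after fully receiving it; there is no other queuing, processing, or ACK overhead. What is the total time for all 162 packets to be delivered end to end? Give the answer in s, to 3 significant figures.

Per-hop transmission t_tx = L/R = 63000/3790000 = 0.0166227 s.
Per-hop propagation t_prop = 1000/202000000 = 4.9505e-06 s.
Pipeline fill: first packet needs 2·t_tx to clear all hops; remaining 161 packets each add one t_tx.
Total = (2+162-1)·t_tx + 2·t_prop = 163·0.0166227 + 2·4.9505e-06 = 2.71 s.

2.71 s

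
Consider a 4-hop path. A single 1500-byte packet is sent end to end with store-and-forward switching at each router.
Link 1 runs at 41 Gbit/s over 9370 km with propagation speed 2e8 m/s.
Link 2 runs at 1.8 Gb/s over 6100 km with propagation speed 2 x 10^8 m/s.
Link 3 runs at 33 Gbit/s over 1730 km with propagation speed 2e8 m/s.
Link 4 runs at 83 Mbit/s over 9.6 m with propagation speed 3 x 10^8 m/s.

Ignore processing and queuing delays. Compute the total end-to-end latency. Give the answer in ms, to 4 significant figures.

L = 1500 × 8 = 12000 bits.
Transmission delays (L/R per hop): 0.000292683, 0.00666667, 0.000363636, 0.144578 ms; sum = 0.151901 ms.
Propagation delays (d/s per hop): 46.85, 30.5, 8.65, 3.2e-05 ms; sum = 86 ms.
End-to-end = 86.15 ms.

86.15 ms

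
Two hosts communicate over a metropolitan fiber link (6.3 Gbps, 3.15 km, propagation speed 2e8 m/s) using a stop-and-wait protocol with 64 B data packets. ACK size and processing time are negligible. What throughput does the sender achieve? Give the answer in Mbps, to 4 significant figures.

16.21 Mbps

t_tx = L/R = 512/6300000000 = 8.12698e-08 s.
t_prop = 3150/200000000 = 1.575e-05 s; RTT = 3.15e-05 s.
Cycle = t_tx + RTT = 3.15813e-05 s.
Throughput = L / cycle = 512 / 3.15813e-05 = 16.21 Mbps.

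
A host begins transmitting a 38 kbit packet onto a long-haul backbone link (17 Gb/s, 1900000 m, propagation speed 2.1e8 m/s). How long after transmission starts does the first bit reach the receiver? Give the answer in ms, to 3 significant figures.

First bit experiences only propagation delay: d/s = 1900000/210000000 = 9.05 ms.

9.05 ms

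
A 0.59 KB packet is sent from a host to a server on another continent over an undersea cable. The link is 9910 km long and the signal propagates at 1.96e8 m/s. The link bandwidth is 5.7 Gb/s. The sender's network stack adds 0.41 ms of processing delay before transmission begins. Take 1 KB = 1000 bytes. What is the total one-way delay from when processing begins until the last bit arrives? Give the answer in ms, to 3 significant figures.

L = 4720 bits.
Transmission delay = L/R = 4720 / 5700000000 = 0.00082807 ms.
Propagation delay = d/s = 9910000 m / 196000000 m/s = 50.5612 ms.
Plus processing delay 0.41 ms = 0.41 ms.
Total = 51.0 ms.

51.0 ms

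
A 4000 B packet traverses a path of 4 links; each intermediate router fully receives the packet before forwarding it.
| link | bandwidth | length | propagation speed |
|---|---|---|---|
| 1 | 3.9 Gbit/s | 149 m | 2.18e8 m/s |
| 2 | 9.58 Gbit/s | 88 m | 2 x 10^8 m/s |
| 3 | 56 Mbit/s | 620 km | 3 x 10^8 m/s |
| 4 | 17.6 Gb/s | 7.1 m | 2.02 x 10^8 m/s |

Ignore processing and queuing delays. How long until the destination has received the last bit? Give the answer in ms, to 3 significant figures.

2.65 ms

L = 4000 × 8 = 32000 bits.
Transmission delays (L/R per hop): 0.00820513, 0.00334029, 0.571429, 0.00181818 ms; sum = 0.584792 ms.
Propagation delays (d/s per hop): 0.000683486, 0.00044, 2.06667, 3.51485e-05 ms; sum = 2.06783 ms.
End-to-end = 2.65 ms.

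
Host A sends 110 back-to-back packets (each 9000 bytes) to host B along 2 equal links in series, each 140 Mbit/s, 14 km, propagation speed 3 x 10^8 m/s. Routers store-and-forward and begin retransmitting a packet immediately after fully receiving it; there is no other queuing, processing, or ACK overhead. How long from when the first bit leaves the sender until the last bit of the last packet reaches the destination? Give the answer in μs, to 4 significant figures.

57180 μs

Per-hop transmission t_tx = L/R = 72000/140000000 = 514.286 μs.
Per-hop propagation t_prop = 14000/300000000 = 46.6667 μs.
Pipeline fill: first packet needs 2·t_tx to clear all hops; remaining 109 packets each add one t_tx.
Total = (2+110-1)·t_tx + 2·t_prop = 111·514.286 + 2·46.6667 = 57180 μs.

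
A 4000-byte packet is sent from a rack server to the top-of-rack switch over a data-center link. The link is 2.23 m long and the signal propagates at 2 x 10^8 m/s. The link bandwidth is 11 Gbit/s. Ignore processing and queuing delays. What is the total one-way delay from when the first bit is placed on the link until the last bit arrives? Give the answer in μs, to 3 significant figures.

2.92 μs

L = 4000 × 8 = 32000 bits.
Transmission delay = L/R = 32000 / 11000000000 = 2.90909 μs.
Propagation delay = d/s = 2.23 m / 200000000 m/s = 0.01115 μs.
Total = 2.92 μs.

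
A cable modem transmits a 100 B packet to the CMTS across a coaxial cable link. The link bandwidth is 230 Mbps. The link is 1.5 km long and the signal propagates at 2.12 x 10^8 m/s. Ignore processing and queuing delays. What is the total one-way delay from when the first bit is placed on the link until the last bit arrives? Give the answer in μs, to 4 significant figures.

10.55 μs

L = 100 × 8 = 800 bits.
Transmission delay = L/R = 800 / 230000000 = 3.47826 μs.
Propagation delay = d/s = 1500 m / 212000000 m/s = 7.07547 μs.
Total = 10.55 μs.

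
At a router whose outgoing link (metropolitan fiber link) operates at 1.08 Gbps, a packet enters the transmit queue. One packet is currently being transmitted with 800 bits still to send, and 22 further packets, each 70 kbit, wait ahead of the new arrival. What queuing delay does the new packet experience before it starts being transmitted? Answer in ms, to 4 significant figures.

1.427 ms

Each queued packet: L/R = 70000/1080000000 = 0.0648148 ms.
22 queued → 1.42593 ms.
Plus remaining 800 bits of current packet: 0.000740741 ms.
Queuing delay = 1.427 ms.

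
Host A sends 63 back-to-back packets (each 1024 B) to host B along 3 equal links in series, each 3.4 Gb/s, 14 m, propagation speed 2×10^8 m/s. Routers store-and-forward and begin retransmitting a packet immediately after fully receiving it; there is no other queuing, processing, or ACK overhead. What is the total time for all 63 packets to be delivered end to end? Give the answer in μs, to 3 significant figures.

Per-hop transmission t_tx = L/R = 8192/3400000000 = 2.40941 μs.
Per-hop propagation t_prop = 14/200000000 = 0.07 μs.
Pipeline fill: first packet needs 3·t_tx to clear all hops; remaining 62 packets each add one t_tx.
Total = (3+63-1)·t_tx + 3·t_prop = 65·2.40941 + 3·0.07 = 157 μs.

157 μs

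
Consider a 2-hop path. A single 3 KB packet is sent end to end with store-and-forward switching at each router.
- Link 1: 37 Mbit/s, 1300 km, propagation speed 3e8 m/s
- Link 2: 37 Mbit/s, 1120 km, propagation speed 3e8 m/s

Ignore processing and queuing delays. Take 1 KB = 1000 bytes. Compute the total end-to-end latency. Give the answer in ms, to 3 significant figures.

9.36 ms

L = 24000 bits.
Transmission delays (L/R per hop): 0.648649, 0.648649 ms; sum = 1.2973 ms.
Propagation delays (d/s per hop): 4.33333, 3.73333 ms; sum = 8.06667 ms.
End-to-end = 9.36 ms.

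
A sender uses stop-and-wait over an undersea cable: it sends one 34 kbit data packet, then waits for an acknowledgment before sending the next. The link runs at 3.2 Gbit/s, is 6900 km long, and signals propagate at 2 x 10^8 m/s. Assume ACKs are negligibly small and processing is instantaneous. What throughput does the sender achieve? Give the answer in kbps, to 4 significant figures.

492.7 kbps

t_tx = L/R = 34000/3200000000 = 1.0625e-05 s.
t_prop = 6900000/200000000 = 0.0345 s; RTT = 0.069 s.
Cycle = t_tx + RTT = 0.0690106 s.
Throughput = L / cycle = 34000 / 0.0690106 = 492.7 kbps.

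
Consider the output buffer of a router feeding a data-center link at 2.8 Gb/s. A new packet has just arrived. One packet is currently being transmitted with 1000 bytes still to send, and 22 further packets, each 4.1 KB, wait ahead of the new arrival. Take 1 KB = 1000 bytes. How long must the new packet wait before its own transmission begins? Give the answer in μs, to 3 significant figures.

261 μs

Each queued packet: L/R = 32800/2800000000 = 11.7143 μs.
22 queued → 257.714 μs.
Plus remaining 8000 bits of current packet: 2.85714 μs.
Queuing delay = 261 μs.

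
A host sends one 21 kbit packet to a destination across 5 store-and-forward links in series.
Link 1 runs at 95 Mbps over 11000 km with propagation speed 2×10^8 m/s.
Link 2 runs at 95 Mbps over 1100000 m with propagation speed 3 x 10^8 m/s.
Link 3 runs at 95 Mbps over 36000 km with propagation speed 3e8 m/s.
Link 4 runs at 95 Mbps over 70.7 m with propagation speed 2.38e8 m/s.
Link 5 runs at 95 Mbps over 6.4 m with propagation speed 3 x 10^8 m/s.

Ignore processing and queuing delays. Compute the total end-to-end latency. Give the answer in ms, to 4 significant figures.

179.8 ms

L = 21000 bits.
Transmission delay per hop = L/R = 21000/95000000 = 0.221053 ms; 5 hops → 1.10526 ms.
Propagation delays (d/s per hop): 55, 3.66667, 120, 0.000297059, 2.13333e-05 ms; sum = 178.667 ms.
End-to-end = 179.8 ms.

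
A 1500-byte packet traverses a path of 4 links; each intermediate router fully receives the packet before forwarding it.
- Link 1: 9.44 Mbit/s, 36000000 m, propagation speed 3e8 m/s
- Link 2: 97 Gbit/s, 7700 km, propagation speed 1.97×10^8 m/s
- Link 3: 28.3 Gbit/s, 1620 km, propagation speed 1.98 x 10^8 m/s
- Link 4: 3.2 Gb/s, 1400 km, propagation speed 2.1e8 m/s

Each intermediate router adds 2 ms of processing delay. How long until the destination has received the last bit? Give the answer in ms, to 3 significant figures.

L = 1500 × 8 = 12000 bits.
Transmission delays (L/R per hop): 1.27119, 0.000123711, 0.000424028, 0.00375 ms; sum = 1.27548 ms.
Propagation delays (d/s per hop): 120, 39.0863, 8.18182, 6.66667 ms; sum = 173.935 ms.
Processing at 3 router(s): 3 × 2 ms = 6 ms.
End-to-end = 181 ms.

181 ms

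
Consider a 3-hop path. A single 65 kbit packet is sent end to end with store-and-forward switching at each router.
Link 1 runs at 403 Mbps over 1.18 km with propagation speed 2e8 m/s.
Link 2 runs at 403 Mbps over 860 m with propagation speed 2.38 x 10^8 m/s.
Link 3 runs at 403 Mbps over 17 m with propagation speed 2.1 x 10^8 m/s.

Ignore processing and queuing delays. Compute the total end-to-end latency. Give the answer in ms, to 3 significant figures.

0.493 ms

L = 65000 bits.
Transmission delay per hop = L/R = 65000/403000000 = 0.16129 ms; 3 hops → 0.483871 ms.
Propagation delays (d/s per hop): 0.0059, 0.00361345, 8.09524e-05 ms; sum = 0.0095944 ms.
End-to-end = 0.493 ms.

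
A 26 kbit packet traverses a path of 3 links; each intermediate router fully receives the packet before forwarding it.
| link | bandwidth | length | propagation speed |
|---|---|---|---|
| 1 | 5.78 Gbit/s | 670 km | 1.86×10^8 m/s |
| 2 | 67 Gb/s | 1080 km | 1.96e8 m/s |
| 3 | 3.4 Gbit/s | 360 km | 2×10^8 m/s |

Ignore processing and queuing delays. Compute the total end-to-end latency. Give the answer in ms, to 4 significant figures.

10.92 ms

L = 26000 bits.
Transmission delays (L/R per hop): 0.00449827, 0.00038806, 0.00764706 ms; sum = 0.0125334 ms.
Propagation delays (d/s per hop): 3.60215, 5.5102, 1.8 ms; sum = 10.9124 ms.
End-to-end = 10.92 ms.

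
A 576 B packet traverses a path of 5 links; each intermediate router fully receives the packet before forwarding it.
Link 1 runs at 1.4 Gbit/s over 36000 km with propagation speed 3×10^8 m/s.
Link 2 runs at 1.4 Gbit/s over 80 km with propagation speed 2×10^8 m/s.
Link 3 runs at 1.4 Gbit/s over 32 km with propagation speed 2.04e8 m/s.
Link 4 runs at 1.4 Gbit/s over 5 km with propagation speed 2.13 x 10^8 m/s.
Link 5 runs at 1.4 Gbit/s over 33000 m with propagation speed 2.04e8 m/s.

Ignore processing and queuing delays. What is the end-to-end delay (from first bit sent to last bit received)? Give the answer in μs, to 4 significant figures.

L = 576 × 8 = 4608 bits.
Transmission delay per hop = L/R = 4608/1400000000 = 3.29143 μs; 5 hops → 16.4571 μs.
Propagation delays (d/s per hop): 120000, 400, 156.863, 23.4742, 161.765 μs; sum = 120742 μs.
End-to-end = 120800 μs.

120800 μs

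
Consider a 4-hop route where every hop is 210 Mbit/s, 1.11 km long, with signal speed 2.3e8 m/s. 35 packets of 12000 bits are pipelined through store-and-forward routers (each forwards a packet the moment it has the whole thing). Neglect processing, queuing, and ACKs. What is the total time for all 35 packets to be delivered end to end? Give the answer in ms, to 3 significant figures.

Per-hop transmission t_tx = L/R = 12000/210000000 = 0.0571429 ms.
Per-hop propagation t_prop = 1110/2.3e+08 = 0.00482609 ms.
Pipeline fill: first packet needs 4·t_tx to clear all hops; remaining 34 packets each add one t_tx.
Total = (4+35-1)·t_tx + 4·t_prop = 38·0.0571429 + 4·0.00482609 = 2.19 ms.

2.19 ms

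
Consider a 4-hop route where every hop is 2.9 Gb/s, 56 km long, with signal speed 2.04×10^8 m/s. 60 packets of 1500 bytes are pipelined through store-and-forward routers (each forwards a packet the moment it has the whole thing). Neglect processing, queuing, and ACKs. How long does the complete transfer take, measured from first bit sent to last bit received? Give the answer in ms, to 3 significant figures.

Per-hop transmission t_tx = L/R = 12000/2900000000 = 0.00413793 ms.
Per-hop propagation t_prop = 56000/204000000 = 0.27451 ms.
Pipeline fill: first packet needs 4·t_tx to clear all hops; remaining 59 packets each add one t_tx.
Total = (4+60-1)·t_tx + 4·t_prop = 63·0.00413793 + 4·0.27451 = 1.36 ms.

1.36 ms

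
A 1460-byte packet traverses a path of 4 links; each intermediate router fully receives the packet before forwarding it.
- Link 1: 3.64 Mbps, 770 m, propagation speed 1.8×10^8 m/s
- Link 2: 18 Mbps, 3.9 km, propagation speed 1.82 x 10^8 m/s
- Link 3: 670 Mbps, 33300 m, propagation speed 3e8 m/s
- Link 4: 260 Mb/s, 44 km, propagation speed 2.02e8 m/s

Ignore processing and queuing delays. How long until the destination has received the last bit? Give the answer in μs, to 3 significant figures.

4270 μs

L = 1460 × 8 = 11680 bits.
Transmission delays (L/R per hop): 3208.79, 648.889, 17.4328, 44.9231 μs; sum = 3920.04 μs.
Propagation delays (d/s per hop): 4.27778, 21.4286, 111, 217.822 μs; sum = 354.528 μs.
End-to-end = 4270 μs.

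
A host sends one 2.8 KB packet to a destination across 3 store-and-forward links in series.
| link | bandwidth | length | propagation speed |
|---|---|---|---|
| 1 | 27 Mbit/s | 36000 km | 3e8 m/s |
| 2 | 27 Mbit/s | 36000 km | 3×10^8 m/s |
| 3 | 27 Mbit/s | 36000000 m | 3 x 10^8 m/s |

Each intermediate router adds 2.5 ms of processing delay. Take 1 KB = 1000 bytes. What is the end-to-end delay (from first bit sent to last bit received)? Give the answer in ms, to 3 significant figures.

367 ms

L = 22400 bits.
Transmission delay per hop = L/R = 22400/27000000 = 0.82963 ms; 3 hops → 2.48889 ms.
Propagation delays (d/s per hop): 120, 120, 120 ms; sum = 360 ms.
Processing at 2 router(s): 2 × 2.5 ms = 5 ms.
End-to-end = 367 ms.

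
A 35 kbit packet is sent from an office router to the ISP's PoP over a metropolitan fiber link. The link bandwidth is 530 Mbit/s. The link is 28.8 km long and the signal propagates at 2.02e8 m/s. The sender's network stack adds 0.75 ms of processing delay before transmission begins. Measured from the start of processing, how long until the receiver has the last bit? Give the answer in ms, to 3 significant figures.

0.959 ms

L = 35000 bits.
Transmission delay = L/R = 35000 / 530000000 = 0.0660377 ms.
Propagation delay = d/s = 28800 m / 202000000 m/s = 0.142574 ms.
Plus processing delay 0.75 ms = 0.75 ms.
Total = 0.959 ms.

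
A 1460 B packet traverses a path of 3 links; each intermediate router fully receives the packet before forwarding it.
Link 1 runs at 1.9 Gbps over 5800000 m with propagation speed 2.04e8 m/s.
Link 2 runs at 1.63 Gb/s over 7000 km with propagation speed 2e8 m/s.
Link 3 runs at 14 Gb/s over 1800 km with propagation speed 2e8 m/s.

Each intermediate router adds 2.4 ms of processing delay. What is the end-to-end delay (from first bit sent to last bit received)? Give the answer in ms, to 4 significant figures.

77.25 ms

L = 1460 × 8 = 11680 bits.
Transmission delays (L/R per hop): 0.00614737, 0.00716564, 0.000834286 ms; sum = 0.0141473 ms.
Propagation delays (d/s per hop): 28.4314, 35, 9 ms; sum = 72.4314 ms.
Processing at 2 router(s): 2 × 2.4 ms = 4.8 ms.
End-to-end = 77.25 ms.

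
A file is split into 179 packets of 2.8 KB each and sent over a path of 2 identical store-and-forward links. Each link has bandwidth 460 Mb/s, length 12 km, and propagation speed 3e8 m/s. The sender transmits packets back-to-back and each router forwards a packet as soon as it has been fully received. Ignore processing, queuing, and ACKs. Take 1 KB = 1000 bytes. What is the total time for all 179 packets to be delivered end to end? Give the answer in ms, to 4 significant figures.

8.845 ms

Per-hop transmission t_tx = L/R = 22400/460000000 = 0.0486957 ms.
Per-hop propagation t_prop = 12000/300000000 = 0.04 ms.
Pipeline fill: first packet needs 2·t_tx to clear all hops; remaining 178 packets each add one t_tx.
Total = (2+179-1)·t_tx + 2·t_prop = 180·0.0486957 + 2·0.04 = 8.845 ms.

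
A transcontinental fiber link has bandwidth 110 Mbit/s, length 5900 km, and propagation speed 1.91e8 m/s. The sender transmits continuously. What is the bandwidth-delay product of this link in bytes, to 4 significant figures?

Propagation delay = 5900000 / 191000000 = 0.0308901 s.
BDP = R × t_prop = 110000000 × 0.0308901 = 3397910 bits.
In bytes: 3397910/8 = 424700 bytes.

424700 bytes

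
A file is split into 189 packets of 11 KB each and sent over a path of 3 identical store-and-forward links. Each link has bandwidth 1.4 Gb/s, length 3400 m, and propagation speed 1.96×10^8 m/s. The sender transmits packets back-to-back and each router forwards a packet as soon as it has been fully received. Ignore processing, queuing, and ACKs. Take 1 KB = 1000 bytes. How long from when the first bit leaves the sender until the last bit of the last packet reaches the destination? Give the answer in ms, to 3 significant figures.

Per-hop transmission t_tx = L/R = 88000/1400000000 = 0.0628571 ms.
Per-hop propagation t_prop = 3400/196000000 = 0.0173469 ms.
Pipeline fill: first packet needs 3·t_tx to clear all hops; remaining 188 packets each add one t_tx.
Total = (3+189-1)·t_tx + 3·t_prop = 191·0.0628571 + 3·0.0173469 = 12.1 ms.

12.1 ms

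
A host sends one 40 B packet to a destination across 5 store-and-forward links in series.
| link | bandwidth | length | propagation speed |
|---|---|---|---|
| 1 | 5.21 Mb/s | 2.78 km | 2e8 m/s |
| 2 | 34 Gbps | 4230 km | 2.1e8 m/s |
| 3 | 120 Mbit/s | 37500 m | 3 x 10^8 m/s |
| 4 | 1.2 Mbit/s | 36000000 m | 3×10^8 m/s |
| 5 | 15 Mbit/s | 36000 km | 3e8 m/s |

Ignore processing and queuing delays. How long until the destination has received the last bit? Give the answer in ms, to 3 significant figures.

L = 40 × 8 = 320 bits.
Transmission delays (L/R per hop): 0.0614203, 9.41176e-06, 0.00266667, 0.266667, 0.0213333 ms; sum = 0.352096 ms.
Propagation delays (d/s per hop): 0.0139, 20.1429, 0.125, 120, 120 ms; sum = 260.282 ms.
End-to-end = 261 ms.

261 ms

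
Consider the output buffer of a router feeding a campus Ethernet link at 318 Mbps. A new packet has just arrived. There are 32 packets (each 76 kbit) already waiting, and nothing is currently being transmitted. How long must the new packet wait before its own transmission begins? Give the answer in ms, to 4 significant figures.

7.648 ms

Each queued packet: L/R = 76000/318000000 = 0.238994 ms.
32 queued → 7.6478 ms.
Queuing delay = 7.648 ms.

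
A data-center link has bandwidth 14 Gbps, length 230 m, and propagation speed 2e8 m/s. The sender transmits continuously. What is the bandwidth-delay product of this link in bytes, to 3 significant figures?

Propagation delay = 230 / 200000000 = 1.15e-06 s.
BDP = R × t_prop = 14000000000 × 1.15e-06 = 16100 bits.
In bytes: 16100/8 = 2010 bytes.

2010 bytes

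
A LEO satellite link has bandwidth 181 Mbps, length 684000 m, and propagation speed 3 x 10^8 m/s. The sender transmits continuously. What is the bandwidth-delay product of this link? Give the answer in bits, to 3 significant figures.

Propagation delay = 684000 / 300000000 = 0.00228 s.
BDP = R × t_prop = 181000000 × 0.00228 = 412680 bits.

413000 bits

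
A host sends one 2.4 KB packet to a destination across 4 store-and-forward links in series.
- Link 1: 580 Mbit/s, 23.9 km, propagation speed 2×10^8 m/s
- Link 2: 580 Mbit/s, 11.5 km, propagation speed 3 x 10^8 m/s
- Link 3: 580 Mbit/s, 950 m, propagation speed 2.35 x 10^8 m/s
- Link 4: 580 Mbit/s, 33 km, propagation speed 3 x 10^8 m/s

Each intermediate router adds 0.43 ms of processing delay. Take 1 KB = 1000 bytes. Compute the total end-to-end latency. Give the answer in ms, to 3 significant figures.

L = 19200 bits.
Transmission delay per hop = L/R = 19200/580000000 = 0.0331034 ms; 4 hops → 0.132414 ms.
Propagation delays (d/s per hop): 0.1195, 0.0383333, 0.00404255, 0.11 ms; sum = 0.271876 ms.
Processing at 3 router(s): 3 × 0.43 ms = 1.29 ms.
End-to-end = 1.69 ms.

1.69 ms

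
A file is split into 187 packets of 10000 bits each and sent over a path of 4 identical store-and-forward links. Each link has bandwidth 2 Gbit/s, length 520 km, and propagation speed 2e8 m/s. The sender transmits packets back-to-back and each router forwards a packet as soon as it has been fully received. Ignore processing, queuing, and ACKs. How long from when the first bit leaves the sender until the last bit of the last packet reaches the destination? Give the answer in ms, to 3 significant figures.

11.4 ms

Per-hop transmission t_tx = L/R = 10000/2000000000 = 0.005 ms.
Per-hop propagation t_prop = 520000/200000000 = 2.6 ms.
Pipeline fill: first packet needs 4·t_tx to clear all hops; remaining 186 packets each add one t_tx.
Total = (4+187-1)·t_tx + 4·t_prop = 190·0.005 + 4·2.6 = 11.4 ms.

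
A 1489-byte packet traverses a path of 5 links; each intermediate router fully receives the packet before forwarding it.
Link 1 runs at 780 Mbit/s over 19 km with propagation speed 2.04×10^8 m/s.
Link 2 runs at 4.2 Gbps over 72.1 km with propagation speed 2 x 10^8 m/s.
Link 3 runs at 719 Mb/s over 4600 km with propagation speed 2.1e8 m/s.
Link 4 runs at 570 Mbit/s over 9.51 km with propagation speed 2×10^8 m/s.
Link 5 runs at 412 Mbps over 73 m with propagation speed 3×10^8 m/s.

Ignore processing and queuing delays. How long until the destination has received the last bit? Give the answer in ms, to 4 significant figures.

L = 1489 × 8 = 11912 bits.
Transmission delays (L/R per hop): 0.0152718, 0.00283619, 0.0165675, 0.0208982, 0.0289126 ms; sum = 0.0844863 ms.
Propagation delays (d/s per hop): 0.0931373, 0.3605, 21.9048, 0.04755, 0.000243333 ms; sum = 22.4062 ms.
End-to-end = 22.49 ms.

22.49 ms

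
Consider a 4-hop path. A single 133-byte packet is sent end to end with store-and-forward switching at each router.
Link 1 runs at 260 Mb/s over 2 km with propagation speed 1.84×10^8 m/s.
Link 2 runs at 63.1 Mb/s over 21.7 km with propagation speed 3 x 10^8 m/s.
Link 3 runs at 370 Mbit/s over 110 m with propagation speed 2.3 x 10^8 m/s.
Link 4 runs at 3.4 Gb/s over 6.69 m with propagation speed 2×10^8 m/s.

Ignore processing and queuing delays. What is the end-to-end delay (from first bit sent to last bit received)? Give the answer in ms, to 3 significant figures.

L = 133 × 8 = 1064 bits.
Transmission delays (L/R per hop): 0.00409231, 0.0168621, 0.00287568, 0.000312941 ms; sum = 0.024143 ms.
Propagation delays (d/s per hop): 0.0108696, 0.0723333, 0.000478261, 3.345e-05 ms; sum = 0.0837146 ms.
End-to-end = 0.108 ms.

0.108 ms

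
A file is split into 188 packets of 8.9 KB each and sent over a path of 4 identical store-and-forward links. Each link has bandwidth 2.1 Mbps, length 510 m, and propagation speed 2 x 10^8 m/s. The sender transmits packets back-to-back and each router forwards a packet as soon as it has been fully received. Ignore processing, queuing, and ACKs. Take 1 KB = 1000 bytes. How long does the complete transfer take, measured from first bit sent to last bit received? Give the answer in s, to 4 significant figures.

Per-hop transmission t_tx = L/R = 71200/2100000 = 0.0339048 s.
Per-hop propagation t_prop = 510/200000000 = 2.55e-06 s.
Pipeline fill: first packet needs 4·t_tx to clear all hops; remaining 187 packets each add one t_tx.
Total = (4+188-1)·t_tx + 4·t_prop = 191·0.0339048 + 4·2.55e-06 = 6.476 s.

6.476 s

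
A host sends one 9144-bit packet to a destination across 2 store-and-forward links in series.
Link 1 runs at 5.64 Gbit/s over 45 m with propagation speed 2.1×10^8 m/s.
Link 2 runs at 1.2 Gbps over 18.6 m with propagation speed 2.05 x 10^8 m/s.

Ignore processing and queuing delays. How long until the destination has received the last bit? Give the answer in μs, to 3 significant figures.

9.55 μs

Transmission delays (L/R per hop): 1.62128, 7.62 μs; sum = 9.24128 μs.
Propagation delays (d/s per hop): 0.214286, 0.0907317 μs; sum = 0.305017 μs.
End-to-end = 9.55 μs.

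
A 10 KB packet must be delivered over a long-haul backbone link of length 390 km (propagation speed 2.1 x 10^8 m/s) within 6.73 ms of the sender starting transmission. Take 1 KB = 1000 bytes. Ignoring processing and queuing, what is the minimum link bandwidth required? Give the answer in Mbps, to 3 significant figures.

16.4 Mbps

L = 80000 bits.
Propagation delay = 390000 / 210000000 = 1.85714 ms.
Transmission budget = 6.73 − 1.85714 = 4.87286 ms.
R ≥ L / t_tx = 80000 bits / 0.00487286 s = 16.4 Mbps.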